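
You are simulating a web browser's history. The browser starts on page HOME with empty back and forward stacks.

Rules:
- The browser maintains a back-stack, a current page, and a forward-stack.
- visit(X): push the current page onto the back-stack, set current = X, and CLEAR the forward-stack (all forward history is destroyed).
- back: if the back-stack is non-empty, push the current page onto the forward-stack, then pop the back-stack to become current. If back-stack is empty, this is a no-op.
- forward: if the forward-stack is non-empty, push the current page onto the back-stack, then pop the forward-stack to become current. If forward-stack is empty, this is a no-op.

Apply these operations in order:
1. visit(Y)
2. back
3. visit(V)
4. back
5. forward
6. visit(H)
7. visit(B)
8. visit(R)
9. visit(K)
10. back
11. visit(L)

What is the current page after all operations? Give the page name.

After 1 (visit(Y)): cur=Y back=1 fwd=0
After 2 (back): cur=HOME back=0 fwd=1
After 3 (visit(V)): cur=V back=1 fwd=0
After 4 (back): cur=HOME back=0 fwd=1
After 5 (forward): cur=V back=1 fwd=0
After 6 (visit(H)): cur=H back=2 fwd=0
After 7 (visit(B)): cur=B back=3 fwd=0
After 8 (visit(R)): cur=R back=4 fwd=0
After 9 (visit(K)): cur=K back=5 fwd=0
After 10 (back): cur=R back=4 fwd=1
After 11 (visit(L)): cur=L back=5 fwd=0

Answer: L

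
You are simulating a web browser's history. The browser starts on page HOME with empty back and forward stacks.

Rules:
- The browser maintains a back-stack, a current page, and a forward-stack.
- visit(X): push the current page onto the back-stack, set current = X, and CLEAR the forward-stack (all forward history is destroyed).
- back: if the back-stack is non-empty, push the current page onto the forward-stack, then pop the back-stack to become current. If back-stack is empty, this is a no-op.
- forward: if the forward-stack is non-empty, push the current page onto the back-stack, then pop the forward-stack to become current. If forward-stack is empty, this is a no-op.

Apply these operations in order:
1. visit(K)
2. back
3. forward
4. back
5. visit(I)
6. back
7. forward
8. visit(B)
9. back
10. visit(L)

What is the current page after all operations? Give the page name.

Answer: L

Derivation:
After 1 (visit(K)): cur=K back=1 fwd=0
After 2 (back): cur=HOME back=0 fwd=1
After 3 (forward): cur=K back=1 fwd=0
After 4 (back): cur=HOME back=0 fwd=1
After 5 (visit(I)): cur=I back=1 fwd=0
After 6 (back): cur=HOME back=0 fwd=1
After 7 (forward): cur=I back=1 fwd=0
After 8 (visit(B)): cur=B back=2 fwd=0
After 9 (back): cur=I back=1 fwd=1
After 10 (visit(L)): cur=L back=2 fwd=0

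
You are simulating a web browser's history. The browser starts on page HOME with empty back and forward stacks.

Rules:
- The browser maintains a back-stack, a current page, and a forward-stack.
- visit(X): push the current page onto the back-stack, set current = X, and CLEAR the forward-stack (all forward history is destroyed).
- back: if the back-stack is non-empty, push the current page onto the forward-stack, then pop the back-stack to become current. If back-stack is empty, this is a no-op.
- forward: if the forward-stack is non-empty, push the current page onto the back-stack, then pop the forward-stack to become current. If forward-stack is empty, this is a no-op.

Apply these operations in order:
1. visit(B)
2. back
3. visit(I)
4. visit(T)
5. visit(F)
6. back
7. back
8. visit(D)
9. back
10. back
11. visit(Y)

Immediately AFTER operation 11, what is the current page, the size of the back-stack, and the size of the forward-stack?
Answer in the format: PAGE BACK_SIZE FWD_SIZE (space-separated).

After 1 (visit(B)): cur=B back=1 fwd=0
After 2 (back): cur=HOME back=0 fwd=1
After 3 (visit(I)): cur=I back=1 fwd=0
After 4 (visit(T)): cur=T back=2 fwd=0
After 5 (visit(F)): cur=F back=3 fwd=0
After 6 (back): cur=T back=2 fwd=1
After 7 (back): cur=I back=1 fwd=2
After 8 (visit(D)): cur=D back=2 fwd=0
After 9 (back): cur=I back=1 fwd=1
After 10 (back): cur=HOME back=0 fwd=2
After 11 (visit(Y)): cur=Y back=1 fwd=0

Y 1 0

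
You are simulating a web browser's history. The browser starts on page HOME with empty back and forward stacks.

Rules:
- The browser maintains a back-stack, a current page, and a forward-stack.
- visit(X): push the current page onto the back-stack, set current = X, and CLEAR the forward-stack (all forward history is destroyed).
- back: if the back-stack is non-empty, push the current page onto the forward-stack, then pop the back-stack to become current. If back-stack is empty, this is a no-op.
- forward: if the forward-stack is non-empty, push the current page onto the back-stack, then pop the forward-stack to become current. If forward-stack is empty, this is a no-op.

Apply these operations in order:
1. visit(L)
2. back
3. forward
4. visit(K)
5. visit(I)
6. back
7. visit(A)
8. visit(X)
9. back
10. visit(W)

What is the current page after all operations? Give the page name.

After 1 (visit(L)): cur=L back=1 fwd=0
After 2 (back): cur=HOME back=0 fwd=1
After 3 (forward): cur=L back=1 fwd=0
After 4 (visit(K)): cur=K back=2 fwd=0
After 5 (visit(I)): cur=I back=3 fwd=0
After 6 (back): cur=K back=2 fwd=1
After 7 (visit(A)): cur=A back=3 fwd=0
After 8 (visit(X)): cur=X back=4 fwd=0
After 9 (back): cur=A back=3 fwd=1
After 10 (visit(W)): cur=W back=4 fwd=0

Answer: W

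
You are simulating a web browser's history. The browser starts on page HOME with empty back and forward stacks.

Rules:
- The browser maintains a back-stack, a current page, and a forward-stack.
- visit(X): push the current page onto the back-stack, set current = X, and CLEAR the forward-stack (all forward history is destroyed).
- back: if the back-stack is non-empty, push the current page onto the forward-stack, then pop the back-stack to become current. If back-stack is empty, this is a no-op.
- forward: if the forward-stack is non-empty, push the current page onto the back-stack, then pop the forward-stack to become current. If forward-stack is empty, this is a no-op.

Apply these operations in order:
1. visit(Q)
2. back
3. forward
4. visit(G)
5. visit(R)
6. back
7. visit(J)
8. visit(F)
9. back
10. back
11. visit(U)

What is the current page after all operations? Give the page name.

After 1 (visit(Q)): cur=Q back=1 fwd=0
After 2 (back): cur=HOME back=0 fwd=1
After 3 (forward): cur=Q back=1 fwd=0
After 4 (visit(G)): cur=G back=2 fwd=0
After 5 (visit(R)): cur=R back=3 fwd=0
After 6 (back): cur=G back=2 fwd=1
After 7 (visit(J)): cur=J back=3 fwd=0
After 8 (visit(F)): cur=F back=4 fwd=0
After 9 (back): cur=J back=3 fwd=1
After 10 (back): cur=G back=2 fwd=2
After 11 (visit(U)): cur=U back=3 fwd=0

Answer: U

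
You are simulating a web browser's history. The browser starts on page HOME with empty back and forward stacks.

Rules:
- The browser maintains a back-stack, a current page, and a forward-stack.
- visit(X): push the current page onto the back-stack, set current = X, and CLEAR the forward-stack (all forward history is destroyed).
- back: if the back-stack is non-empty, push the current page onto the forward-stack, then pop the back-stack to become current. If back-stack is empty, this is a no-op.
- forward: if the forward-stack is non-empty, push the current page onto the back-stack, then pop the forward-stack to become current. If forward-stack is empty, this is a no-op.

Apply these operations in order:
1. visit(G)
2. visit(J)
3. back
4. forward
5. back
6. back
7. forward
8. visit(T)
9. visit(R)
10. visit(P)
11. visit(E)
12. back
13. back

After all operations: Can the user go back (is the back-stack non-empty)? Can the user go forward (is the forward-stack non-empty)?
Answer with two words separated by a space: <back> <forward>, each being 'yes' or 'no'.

After 1 (visit(G)): cur=G back=1 fwd=0
After 2 (visit(J)): cur=J back=2 fwd=0
After 3 (back): cur=G back=1 fwd=1
After 4 (forward): cur=J back=2 fwd=0
After 5 (back): cur=G back=1 fwd=1
After 6 (back): cur=HOME back=0 fwd=2
After 7 (forward): cur=G back=1 fwd=1
After 8 (visit(T)): cur=T back=2 fwd=0
After 9 (visit(R)): cur=R back=3 fwd=0
After 10 (visit(P)): cur=P back=4 fwd=0
After 11 (visit(E)): cur=E back=5 fwd=0
After 12 (back): cur=P back=4 fwd=1
After 13 (back): cur=R back=3 fwd=2

Answer: yes yes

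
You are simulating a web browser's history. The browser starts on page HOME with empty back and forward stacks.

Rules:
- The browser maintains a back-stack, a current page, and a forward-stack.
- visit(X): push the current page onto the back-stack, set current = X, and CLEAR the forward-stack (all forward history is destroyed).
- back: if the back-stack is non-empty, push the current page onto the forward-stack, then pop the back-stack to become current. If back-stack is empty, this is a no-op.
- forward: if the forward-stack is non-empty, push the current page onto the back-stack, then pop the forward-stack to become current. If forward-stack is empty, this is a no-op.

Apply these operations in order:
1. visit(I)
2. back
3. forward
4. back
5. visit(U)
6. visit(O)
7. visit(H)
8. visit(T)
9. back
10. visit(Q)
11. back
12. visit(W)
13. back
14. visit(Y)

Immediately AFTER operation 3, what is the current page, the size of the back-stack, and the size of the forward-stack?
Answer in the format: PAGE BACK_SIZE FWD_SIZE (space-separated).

After 1 (visit(I)): cur=I back=1 fwd=0
After 2 (back): cur=HOME back=0 fwd=1
After 3 (forward): cur=I back=1 fwd=0

I 1 0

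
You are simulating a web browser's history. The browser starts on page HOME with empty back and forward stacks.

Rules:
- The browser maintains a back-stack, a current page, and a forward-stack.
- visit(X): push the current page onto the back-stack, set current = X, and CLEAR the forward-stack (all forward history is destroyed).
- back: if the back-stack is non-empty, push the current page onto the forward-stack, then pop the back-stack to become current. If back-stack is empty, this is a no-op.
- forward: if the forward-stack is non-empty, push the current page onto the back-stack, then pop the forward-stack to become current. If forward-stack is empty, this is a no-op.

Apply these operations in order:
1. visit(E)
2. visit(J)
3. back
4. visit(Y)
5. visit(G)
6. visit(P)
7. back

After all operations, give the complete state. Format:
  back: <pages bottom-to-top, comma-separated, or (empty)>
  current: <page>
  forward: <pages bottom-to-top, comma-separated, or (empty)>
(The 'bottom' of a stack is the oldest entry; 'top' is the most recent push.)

After 1 (visit(E)): cur=E back=1 fwd=0
After 2 (visit(J)): cur=J back=2 fwd=0
After 3 (back): cur=E back=1 fwd=1
After 4 (visit(Y)): cur=Y back=2 fwd=0
After 5 (visit(G)): cur=G back=3 fwd=0
After 6 (visit(P)): cur=P back=4 fwd=0
After 7 (back): cur=G back=3 fwd=1

Answer: back: HOME,E,Y
current: G
forward: P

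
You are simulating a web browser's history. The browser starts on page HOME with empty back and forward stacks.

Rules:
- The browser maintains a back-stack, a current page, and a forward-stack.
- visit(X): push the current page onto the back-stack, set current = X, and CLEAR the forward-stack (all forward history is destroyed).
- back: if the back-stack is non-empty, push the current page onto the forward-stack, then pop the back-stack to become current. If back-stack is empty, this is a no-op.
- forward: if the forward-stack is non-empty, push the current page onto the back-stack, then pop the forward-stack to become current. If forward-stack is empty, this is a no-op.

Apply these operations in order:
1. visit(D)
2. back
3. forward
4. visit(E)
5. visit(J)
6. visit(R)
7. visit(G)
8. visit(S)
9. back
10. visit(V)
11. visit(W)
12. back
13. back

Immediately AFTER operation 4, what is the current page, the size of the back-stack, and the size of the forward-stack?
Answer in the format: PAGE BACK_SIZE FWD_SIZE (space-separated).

After 1 (visit(D)): cur=D back=1 fwd=0
After 2 (back): cur=HOME back=0 fwd=1
After 3 (forward): cur=D back=1 fwd=0
After 4 (visit(E)): cur=E back=2 fwd=0

E 2 0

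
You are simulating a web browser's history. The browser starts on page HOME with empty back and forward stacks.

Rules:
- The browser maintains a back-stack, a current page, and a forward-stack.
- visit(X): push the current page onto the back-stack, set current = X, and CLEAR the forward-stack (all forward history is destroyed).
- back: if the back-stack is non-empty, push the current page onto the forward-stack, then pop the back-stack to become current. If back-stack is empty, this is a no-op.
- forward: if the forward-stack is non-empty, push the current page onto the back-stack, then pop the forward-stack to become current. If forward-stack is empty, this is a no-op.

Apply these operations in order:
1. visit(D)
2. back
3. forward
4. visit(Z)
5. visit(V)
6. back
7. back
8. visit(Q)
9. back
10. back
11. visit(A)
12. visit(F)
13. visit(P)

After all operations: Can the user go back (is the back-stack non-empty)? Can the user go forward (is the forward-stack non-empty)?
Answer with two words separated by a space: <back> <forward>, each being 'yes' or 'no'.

After 1 (visit(D)): cur=D back=1 fwd=0
After 2 (back): cur=HOME back=0 fwd=1
After 3 (forward): cur=D back=1 fwd=0
After 4 (visit(Z)): cur=Z back=2 fwd=0
After 5 (visit(V)): cur=V back=3 fwd=0
After 6 (back): cur=Z back=2 fwd=1
After 7 (back): cur=D back=1 fwd=2
After 8 (visit(Q)): cur=Q back=2 fwd=0
After 9 (back): cur=D back=1 fwd=1
After 10 (back): cur=HOME back=0 fwd=2
After 11 (visit(A)): cur=A back=1 fwd=0
After 12 (visit(F)): cur=F back=2 fwd=0
After 13 (visit(P)): cur=P back=3 fwd=0

Answer: yes no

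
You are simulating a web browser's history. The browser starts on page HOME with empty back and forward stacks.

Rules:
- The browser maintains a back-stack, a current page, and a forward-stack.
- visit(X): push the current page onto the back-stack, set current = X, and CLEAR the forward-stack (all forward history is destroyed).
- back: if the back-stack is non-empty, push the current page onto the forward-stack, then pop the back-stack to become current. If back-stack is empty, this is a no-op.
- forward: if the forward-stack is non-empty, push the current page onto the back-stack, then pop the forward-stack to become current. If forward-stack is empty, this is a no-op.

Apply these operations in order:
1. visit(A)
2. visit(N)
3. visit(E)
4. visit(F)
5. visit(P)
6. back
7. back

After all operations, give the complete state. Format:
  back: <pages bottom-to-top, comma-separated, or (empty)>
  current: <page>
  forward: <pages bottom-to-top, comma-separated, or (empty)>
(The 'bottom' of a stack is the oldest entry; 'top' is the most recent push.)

Answer: back: HOME,A,N
current: E
forward: P,F

Derivation:
After 1 (visit(A)): cur=A back=1 fwd=0
After 2 (visit(N)): cur=N back=2 fwd=0
After 3 (visit(E)): cur=E back=3 fwd=0
After 4 (visit(F)): cur=F back=4 fwd=0
After 5 (visit(P)): cur=P back=5 fwd=0
After 6 (back): cur=F back=4 fwd=1
After 7 (back): cur=E back=3 fwd=2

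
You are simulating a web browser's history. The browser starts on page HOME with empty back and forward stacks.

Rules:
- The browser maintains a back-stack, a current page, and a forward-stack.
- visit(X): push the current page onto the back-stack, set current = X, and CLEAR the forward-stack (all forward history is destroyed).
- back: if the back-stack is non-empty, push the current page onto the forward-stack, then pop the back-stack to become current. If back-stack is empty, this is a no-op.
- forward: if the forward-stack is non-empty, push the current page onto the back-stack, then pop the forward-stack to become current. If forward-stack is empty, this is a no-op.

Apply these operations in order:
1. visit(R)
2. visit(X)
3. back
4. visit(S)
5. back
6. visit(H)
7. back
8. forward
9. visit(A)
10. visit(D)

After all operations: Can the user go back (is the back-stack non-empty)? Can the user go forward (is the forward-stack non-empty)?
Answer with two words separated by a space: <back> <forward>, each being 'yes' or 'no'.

Answer: yes no

Derivation:
After 1 (visit(R)): cur=R back=1 fwd=0
After 2 (visit(X)): cur=X back=2 fwd=0
After 3 (back): cur=R back=1 fwd=1
After 4 (visit(S)): cur=S back=2 fwd=0
After 5 (back): cur=R back=1 fwd=1
After 6 (visit(H)): cur=H back=2 fwd=0
After 7 (back): cur=R back=1 fwd=1
After 8 (forward): cur=H back=2 fwd=0
After 9 (visit(A)): cur=A back=3 fwd=0
After 10 (visit(D)): cur=D back=4 fwd=0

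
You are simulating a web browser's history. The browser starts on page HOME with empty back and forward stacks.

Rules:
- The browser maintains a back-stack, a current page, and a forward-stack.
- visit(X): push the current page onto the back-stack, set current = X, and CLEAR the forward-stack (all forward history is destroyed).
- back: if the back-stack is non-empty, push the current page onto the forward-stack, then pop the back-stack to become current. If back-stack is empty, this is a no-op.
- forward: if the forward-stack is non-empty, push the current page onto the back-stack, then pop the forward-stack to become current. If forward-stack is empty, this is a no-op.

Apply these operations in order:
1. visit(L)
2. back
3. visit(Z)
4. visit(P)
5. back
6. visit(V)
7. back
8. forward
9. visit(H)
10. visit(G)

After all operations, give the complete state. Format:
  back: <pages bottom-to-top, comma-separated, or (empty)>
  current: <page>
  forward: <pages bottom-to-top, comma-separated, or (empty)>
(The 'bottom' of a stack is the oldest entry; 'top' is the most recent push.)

Answer: back: HOME,Z,V,H
current: G
forward: (empty)

Derivation:
After 1 (visit(L)): cur=L back=1 fwd=0
After 2 (back): cur=HOME back=0 fwd=1
After 3 (visit(Z)): cur=Z back=1 fwd=0
After 4 (visit(P)): cur=P back=2 fwd=0
After 5 (back): cur=Z back=1 fwd=1
After 6 (visit(V)): cur=V back=2 fwd=0
After 7 (back): cur=Z back=1 fwd=1
After 8 (forward): cur=V back=2 fwd=0
After 9 (visit(H)): cur=H back=3 fwd=0
After 10 (visit(G)): cur=G back=4 fwd=0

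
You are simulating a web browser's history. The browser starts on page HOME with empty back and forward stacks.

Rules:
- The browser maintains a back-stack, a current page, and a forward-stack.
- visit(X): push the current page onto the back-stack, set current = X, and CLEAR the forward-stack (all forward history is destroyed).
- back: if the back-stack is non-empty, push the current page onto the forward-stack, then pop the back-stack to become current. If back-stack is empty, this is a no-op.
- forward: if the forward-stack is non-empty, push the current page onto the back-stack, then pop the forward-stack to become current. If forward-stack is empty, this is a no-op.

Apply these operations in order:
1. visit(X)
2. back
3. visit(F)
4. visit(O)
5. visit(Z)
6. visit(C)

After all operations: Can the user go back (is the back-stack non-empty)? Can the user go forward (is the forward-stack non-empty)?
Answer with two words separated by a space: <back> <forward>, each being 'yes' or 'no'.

After 1 (visit(X)): cur=X back=1 fwd=0
After 2 (back): cur=HOME back=0 fwd=1
After 3 (visit(F)): cur=F back=1 fwd=0
After 4 (visit(O)): cur=O back=2 fwd=0
After 5 (visit(Z)): cur=Z back=3 fwd=0
After 6 (visit(C)): cur=C back=4 fwd=0

Answer: yes no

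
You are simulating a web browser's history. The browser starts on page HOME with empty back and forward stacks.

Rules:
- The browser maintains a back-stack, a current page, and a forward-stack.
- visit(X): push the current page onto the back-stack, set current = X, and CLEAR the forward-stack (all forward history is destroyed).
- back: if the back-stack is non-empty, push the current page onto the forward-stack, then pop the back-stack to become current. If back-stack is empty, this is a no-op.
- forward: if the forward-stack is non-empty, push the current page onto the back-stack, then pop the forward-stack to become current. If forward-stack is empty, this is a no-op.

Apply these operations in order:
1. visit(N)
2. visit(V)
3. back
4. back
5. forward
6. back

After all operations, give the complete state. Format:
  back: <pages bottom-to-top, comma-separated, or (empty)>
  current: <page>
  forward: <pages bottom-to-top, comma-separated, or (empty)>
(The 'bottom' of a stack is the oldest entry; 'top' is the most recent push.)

Answer: back: (empty)
current: HOME
forward: V,N

Derivation:
After 1 (visit(N)): cur=N back=1 fwd=0
After 2 (visit(V)): cur=V back=2 fwd=0
After 3 (back): cur=N back=1 fwd=1
After 4 (back): cur=HOME back=0 fwd=2
After 5 (forward): cur=N back=1 fwd=1
After 6 (back): cur=HOME back=0 fwd=2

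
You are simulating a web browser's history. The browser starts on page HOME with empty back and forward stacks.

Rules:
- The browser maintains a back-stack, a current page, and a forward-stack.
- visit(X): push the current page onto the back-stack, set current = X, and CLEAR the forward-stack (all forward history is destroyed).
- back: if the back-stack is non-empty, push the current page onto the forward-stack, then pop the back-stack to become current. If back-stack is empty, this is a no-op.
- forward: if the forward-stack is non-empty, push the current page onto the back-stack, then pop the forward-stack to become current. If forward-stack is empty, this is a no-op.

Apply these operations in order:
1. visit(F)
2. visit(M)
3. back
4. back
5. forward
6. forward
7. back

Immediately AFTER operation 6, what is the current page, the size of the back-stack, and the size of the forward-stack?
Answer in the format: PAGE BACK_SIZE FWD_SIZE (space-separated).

After 1 (visit(F)): cur=F back=1 fwd=0
After 2 (visit(M)): cur=M back=2 fwd=0
After 3 (back): cur=F back=1 fwd=1
After 4 (back): cur=HOME back=0 fwd=2
After 5 (forward): cur=F back=1 fwd=1
After 6 (forward): cur=M back=2 fwd=0

M 2 0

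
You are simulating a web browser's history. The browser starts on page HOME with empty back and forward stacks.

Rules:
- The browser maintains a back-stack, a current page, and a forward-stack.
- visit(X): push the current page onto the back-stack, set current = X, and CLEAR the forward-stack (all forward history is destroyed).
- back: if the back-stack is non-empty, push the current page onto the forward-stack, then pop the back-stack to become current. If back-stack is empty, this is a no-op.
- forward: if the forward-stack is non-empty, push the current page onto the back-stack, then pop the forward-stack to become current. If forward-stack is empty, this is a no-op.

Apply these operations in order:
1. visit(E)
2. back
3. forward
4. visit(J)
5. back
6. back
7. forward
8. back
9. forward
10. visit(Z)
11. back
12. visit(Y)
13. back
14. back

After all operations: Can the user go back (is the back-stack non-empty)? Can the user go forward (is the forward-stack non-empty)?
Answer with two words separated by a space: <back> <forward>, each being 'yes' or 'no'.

Answer: no yes

Derivation:
After 1 (visit(E)): cur=E back=1 fwd=0
After 2 (back): cur=HOME back=0 fwd=1
After 3 (forward): cur=E back=1 fwd=0
After 4 (visit(J)): cur=J back=2 fwd=0
After 5 (back): cur=E back=1 fwd=1
After 6 (back): cur=HOME back=0 fwd=2
After 7 (forward): cur=E back=1 fwd=1
After 8 (back): cur=HOME back=0 fwd=2
After 9 (forward): cur=E back=1 fwd=1
After 10 (visit(Z)): cur=Z back=2 fwd=0
After 11 (back): cur=E back=1 fwd=1
After 12 (visit(Y)): cur=Y back=2 fwd=0
After 13 (back): cur=E back=1 fwd=1
After 14 (back): cur=HOME back=0 fwd=2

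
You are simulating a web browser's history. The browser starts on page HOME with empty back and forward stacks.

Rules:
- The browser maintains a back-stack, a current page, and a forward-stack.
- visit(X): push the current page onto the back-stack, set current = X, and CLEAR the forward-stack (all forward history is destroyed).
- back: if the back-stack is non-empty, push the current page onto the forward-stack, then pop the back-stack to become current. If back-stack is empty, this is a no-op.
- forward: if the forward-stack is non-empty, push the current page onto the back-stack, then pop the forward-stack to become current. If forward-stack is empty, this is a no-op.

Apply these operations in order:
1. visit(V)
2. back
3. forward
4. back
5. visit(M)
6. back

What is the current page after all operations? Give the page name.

After 1 (visit(V)): cur=V back=1 fwd=0
After 2 (back): cur=HOME back=0 fwd=1
After 3 (forward): cur=V back=1 fwd=0
After 4 (back): cur=HOME back=0 fwd=1
After 5 (visit(M)): cur=M back=1 fwd=0
After 6 (back): cur=HOME back=0 fwd=1

Answer: HOME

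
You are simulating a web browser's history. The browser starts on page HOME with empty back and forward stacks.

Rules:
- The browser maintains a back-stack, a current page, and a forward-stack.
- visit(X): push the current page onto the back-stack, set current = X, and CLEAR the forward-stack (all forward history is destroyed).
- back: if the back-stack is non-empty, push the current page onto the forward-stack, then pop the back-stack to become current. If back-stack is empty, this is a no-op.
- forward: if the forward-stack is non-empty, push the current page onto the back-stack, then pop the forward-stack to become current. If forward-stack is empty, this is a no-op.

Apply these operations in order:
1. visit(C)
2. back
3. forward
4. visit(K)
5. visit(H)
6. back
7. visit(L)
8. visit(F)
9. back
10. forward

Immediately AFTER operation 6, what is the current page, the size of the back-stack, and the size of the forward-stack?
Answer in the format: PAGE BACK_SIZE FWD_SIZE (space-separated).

After 1 (visit(C)): cur=C back=1 fwd=0
After 2 (back): cur=HOME back=0 fwd=1
After 3 (forward): cur=C back=1 fwd=0
After 4 (visit(K)): cur=K back=2 fwd=0
After 5 (visit(H)): cur=H back=3 fwd=0
After 6 (back): cur=K back=2 fwd=1

K 2 1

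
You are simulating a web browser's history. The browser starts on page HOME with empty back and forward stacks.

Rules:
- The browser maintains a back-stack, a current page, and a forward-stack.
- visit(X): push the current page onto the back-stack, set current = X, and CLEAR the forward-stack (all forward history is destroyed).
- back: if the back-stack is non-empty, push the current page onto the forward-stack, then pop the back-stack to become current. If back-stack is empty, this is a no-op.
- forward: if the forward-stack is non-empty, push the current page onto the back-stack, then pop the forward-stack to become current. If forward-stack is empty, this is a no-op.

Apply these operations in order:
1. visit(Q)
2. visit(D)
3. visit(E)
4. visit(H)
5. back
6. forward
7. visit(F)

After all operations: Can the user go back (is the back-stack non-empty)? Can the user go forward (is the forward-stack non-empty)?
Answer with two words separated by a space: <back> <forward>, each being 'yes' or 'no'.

Answer: yes no

Derivation:
After 1 (visit(Q)): cur=Q back=1 fwd=0
After 2 (visit(D)): cur=D back=2 fwd=0
After 3 (visit(E)): cur=E back=3 fwd=0
After 4 (visit(H)): cur=H back=4 fwd=0
After 5 (back): cur=E back=3 fwd=1
After 6 (forward): cur=H back=4 fwd=0
After 7 (visit(F)): cur=F back=5 fwd=0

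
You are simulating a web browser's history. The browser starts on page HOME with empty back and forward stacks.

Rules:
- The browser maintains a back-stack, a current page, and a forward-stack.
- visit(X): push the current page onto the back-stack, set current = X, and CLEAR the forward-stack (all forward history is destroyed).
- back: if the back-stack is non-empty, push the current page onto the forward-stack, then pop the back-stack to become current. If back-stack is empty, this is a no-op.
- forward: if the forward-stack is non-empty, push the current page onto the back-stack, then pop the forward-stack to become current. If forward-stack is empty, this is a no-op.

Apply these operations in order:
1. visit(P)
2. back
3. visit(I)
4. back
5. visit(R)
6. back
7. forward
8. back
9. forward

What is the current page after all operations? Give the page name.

Answer: R

Derivation:
After 1 (visit(P)): cur=P back=1 fwd=0
After 2 (back): cur=HOME back=0 fwd=1
After 3 (visit(I)): cur=I back=1 fwd=0
After 4 (back): cur=HOME back=0 fwd=1
After 5 (visit(R)): cur=R back=1 fwd=0
After 6 (back): cur=HOME back=0 fwd=1
After 7 (forward): cur=R back=1 fwd=0
After 8 (back): cur=HOME back=0 fwd=1
After 9 (forward): cur=R back=1 fwd=0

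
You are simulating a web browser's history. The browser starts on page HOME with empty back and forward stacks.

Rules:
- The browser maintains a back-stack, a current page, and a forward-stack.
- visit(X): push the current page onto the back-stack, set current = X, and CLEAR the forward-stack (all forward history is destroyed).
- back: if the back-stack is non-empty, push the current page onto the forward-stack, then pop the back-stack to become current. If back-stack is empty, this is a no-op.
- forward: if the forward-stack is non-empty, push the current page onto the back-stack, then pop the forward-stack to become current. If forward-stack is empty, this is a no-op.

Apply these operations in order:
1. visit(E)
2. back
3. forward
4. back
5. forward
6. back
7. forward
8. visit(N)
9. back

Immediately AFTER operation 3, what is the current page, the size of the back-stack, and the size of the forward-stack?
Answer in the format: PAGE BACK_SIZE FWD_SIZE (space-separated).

After 1 (visit(E)): cur=E back=1 fwd=0
After 2 (back): cur=HOME back=0 fwd=1
After 3 (forward): cur=E back=1 fwd=0

E 1 0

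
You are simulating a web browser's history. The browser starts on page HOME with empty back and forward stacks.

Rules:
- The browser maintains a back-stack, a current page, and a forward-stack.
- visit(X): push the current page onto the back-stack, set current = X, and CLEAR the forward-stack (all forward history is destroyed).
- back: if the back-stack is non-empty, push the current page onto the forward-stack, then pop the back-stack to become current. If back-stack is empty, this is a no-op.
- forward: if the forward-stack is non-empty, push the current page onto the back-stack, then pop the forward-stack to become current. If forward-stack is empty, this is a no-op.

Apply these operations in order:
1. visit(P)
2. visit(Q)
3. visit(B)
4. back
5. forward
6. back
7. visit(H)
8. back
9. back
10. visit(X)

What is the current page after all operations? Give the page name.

Answer: X

Derivation:
After 1 (visit(P)): cur=P back=1 fwd=0
After 2 (visit(Q)): cur=Q back=2 fwd=0
After 3 (visit(B)): cur=B back=3 fwd=0
After 4 (back): cur=Q back=2 fwd=1
After 5 (forward): cur=B back=3 fwd=0
After 6 (back): cur=Q back=2 fwd=1
After 7 (visit(H)): cur=H back=3 fwd=0
After 8 (back): cur=Q back=2 fwd=1
After 9 (back): cur=P back=1 fwd=2
After 10 (visit(X)): cur=X back=2 fwd=0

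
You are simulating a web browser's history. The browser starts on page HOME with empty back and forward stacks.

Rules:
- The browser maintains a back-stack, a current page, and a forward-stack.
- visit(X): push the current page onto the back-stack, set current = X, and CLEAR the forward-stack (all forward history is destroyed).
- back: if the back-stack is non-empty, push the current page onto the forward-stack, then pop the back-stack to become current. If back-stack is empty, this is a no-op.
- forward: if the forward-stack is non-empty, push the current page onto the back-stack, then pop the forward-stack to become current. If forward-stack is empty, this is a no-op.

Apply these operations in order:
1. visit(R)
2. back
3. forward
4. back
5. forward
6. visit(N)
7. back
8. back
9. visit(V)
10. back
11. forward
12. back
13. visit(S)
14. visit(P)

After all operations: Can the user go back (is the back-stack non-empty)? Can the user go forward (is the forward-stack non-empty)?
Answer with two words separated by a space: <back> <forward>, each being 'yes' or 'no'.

Answer: yes no

Derivation:
After 1 (visit(R)): cur=R back=1 fwd=0
After 2 (back): cur=HOME back=0 fwd=1
After 3 (forward): cur=R back=1 fwd=0
After 4 (back): cur=HOME back=0 fwd=1
After 5 (forward): cur=R back=1 fwd=0
After 6 (visit(N)): cur=N back=2 fwd=0
After 7 (back): cur=R back=1 fwd=1
After 8 (back): cur=HOME back=0 fwd=2
After 9 (visit(V)): cur=V back=1 fwd=0
After 10 (back): cur=HOME back=0 fwd=1
After 11 (forward): cur=V back=1 fwd=0
After 12 (back): cur=HOME back=0 fwd=1
After 13 (visit(S)): cur=S back=1 fwd=0
After 14 (visit(P)): cur=P back=2 fwd=0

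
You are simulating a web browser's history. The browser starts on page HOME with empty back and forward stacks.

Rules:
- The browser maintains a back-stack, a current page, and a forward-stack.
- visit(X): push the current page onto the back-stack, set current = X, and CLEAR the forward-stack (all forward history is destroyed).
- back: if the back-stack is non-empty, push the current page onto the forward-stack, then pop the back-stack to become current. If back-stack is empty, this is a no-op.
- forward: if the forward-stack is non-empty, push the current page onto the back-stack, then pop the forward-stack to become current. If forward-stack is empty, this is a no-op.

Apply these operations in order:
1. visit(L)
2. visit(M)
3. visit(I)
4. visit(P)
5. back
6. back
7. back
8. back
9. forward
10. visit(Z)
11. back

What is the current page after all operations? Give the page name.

After 1 (visit(L)): cur=L back=1 fwd=0
After 2 (visit(M)): cur=M back=2 fwd=0
After 3 (visit(I)): cur=I back=3 fwd=0
After 4 (visit(P)): cur=P back=4 fwd=0
After 5 (back): cur=I back=3 fwd=1
After 6 (back): cur=M back=2 fwd=2
After 7 (back): cur=L back=1 fwd=3
After 8 (back): cur=HOME back=0 fwd=4
After 9 (forward): cur=L back=1 fwd=3
After 10 (visit(Z)): cur=Z back=2 fwd=0
After 11 (back): cur=L back=1 fwd=1

Answer: L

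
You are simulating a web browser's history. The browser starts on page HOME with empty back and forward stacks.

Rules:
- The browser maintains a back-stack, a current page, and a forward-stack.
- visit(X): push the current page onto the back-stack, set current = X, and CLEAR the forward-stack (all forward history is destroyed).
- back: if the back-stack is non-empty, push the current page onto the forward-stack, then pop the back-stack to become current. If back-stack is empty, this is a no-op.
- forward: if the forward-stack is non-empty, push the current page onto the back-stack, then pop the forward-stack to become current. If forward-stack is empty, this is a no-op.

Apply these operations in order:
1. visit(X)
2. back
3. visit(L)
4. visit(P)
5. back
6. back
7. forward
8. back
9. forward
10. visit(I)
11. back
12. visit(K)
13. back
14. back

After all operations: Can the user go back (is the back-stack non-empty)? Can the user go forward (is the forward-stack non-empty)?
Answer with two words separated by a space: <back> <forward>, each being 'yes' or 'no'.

Answer: no yes

Derivation:
After 1 (visit(X)): cur=X back=1 fwd=0
After 2 (back): cur=HOME back=0 fwd=1
After 3 (visit(L)): cur=L back=1 fwd=0
After 4 (visit(P)): cur=P back=2 fwd=0
After 5 (back): cur=L back=1 fwd=1
After 6 (back): cur=HOME back=0 fwd=2
After 7 (forward): cur=L back=1 fwd=1
After 8 (back): cur=HOME back=0 fwd=2
After 9 (forward): cur=L back=1 fwd=1
After 10 (visit(I)): cur=I back=2 fwd=0
After 11 (back): cur=L back=1 fwd=1
After 12 (visit(K)): cur=K back=2 fwd=0
After 13 (back): cur=L back=1 fwd=1
After 14 (back): cur=HOME back=0 fwd=2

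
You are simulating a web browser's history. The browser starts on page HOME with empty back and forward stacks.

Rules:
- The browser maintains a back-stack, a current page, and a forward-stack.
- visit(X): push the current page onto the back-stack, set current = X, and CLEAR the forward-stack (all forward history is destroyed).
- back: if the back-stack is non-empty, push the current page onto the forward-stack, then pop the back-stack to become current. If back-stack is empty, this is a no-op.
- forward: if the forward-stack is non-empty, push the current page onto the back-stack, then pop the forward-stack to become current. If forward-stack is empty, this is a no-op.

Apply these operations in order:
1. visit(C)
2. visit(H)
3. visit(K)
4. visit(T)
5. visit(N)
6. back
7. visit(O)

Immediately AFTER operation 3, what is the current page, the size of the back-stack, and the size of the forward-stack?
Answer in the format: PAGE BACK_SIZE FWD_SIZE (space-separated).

After 1 (visit(C)): cur=C back=1 fwd=0
After 2 (visit(H)): cur=H back=2 fwd=0
After 3 (visit(K)): cur=K back=3 fwd=0

K 3 0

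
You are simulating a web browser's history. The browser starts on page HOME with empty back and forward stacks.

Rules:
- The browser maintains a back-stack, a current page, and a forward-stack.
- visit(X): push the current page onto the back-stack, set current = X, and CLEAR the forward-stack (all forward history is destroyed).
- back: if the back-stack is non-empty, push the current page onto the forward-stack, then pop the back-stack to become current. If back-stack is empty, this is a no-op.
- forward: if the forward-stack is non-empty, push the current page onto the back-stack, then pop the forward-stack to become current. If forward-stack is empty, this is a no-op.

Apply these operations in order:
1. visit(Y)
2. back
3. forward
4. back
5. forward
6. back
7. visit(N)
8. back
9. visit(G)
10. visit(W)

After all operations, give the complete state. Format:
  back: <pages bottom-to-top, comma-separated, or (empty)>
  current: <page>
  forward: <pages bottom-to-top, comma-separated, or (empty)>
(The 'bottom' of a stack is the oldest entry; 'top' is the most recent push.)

After 1 (visit(Y)): cur=Y back=1 fwd=0
After 2 (back): cur=HOME back=0 fwd=1
After 3 (forward): cur=Y back=1 fwd=0
After 4 (back): cur=HOME back=0 fwd=1
After 5 (forward): cur=Y back=1 fwd=0
After 6 (back): cur=HOME back=0 fwd=1
After 7 (visit(N)): cur=N back=1 fwd=0
After 8 (back): cur=HOME back=0 fwd=1
After 9 (visit(G)): cur=G back=1 fwd=0
After 10 (visit(W)): cur=W back=2 fwd=0

Answer: back: HOME,G
current: W
forward: (empty)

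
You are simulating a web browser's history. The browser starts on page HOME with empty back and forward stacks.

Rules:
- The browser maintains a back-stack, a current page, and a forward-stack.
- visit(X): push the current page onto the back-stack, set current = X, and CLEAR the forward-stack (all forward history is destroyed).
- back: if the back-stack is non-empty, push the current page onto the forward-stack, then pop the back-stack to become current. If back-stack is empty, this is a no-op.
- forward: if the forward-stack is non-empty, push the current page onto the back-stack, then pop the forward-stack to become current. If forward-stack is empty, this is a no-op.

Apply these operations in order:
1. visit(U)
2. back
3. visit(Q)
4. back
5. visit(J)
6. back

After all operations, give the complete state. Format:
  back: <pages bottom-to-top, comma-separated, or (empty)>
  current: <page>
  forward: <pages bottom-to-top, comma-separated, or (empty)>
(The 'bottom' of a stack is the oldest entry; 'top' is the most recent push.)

Answer: back: (empty)
current: HOME
forward: J

Derivation:
After 1 (visit(U)): cur=U back=1 fwd=0
After 2 (back): cur=HOME back=0 fwd=1
After 3 (visit(Q)): cur=Q back=1 fwd=0
After 4 (back): cur=HOME back=0 fwd=1
After 5 (visit(J)): cur=J back=1 fwd=0
After 6 (back): cur=HOME back=0 fwd=1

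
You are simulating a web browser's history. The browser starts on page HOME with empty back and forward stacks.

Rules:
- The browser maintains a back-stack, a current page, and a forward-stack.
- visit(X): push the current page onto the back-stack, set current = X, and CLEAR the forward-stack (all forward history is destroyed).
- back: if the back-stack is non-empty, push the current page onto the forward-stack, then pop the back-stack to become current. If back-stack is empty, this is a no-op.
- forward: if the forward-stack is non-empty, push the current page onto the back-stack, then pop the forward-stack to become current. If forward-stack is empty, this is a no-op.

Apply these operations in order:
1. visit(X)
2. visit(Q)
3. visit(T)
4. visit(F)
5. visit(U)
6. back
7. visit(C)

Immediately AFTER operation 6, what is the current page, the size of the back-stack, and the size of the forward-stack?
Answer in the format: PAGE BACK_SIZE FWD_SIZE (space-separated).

After 1 (visit(X)): cur=X back=1 fwd=0
After 2 (visit(Q)): cur=Q back=2 fwd=0
After 3 (visit(T)): cur=T back=3 fwd=0
After 4 (visit(F)): cur=F back=4 fwd=0
After 5 (visit(U)): cur=U back=5 fwd=0
After 6 (back): cur=F back=4 fwd=1

F 4 1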